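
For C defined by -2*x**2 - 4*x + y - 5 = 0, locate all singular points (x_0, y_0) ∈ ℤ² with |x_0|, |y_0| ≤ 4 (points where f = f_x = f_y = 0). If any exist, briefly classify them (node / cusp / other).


No singular points in the scanned grid; C is smooth there.

Compute partial derivatives:
  f_x = -4*x - 4.
  f_y = 1.
f_y = 1 is a nonzero constant, so f_y never vanishes: no point (x, y) can satisfy f = f_x = f_y = 0. In particular no (x, y) ∈ {−4, ..., 4}² is singular; the curve is smooth.


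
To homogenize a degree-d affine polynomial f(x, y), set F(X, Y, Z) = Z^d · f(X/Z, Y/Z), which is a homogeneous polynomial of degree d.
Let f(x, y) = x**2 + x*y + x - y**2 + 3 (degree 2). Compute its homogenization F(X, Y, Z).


F(X, Y, Z) = X**2 + X*Y + X*Z - Y**2 + 3*Z**2

deg(f) = 2.
Substitute x = X/Z, y = Y/Z into f, then multiply by Z^2.
  monomial 1·x^2·y^0 ↦ 1·X^2·Y^0·Z^0.
  monomial 1·x^1·y^1 ↦ 1·X^1·Y^1·Z^0.
  monomial 1·x^1·y^0 ↦ 1·X^1·Y^0·Z^1.
  monomial -1·x^0·y^2 ↦ -1·X^0·Y^2·Z^0.
  monomial 3·x^0·y^0 ↦ 3·X^0·Y^0·Z^2.
Collecting: F(X, Y, Z) = X**2 + X*Y + X*Z - Y**2 + 3*Z**2.


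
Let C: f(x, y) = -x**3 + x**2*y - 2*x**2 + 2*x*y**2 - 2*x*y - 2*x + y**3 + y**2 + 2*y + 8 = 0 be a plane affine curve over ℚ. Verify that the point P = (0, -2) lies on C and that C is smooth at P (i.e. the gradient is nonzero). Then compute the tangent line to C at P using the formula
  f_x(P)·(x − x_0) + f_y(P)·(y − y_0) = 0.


Tangent line at P: 10*x + 10*y + 20 = 0.

Step 1: f(0, -2) = 0, so P lies on C.
Step 2: partial derivatives
  f_x(x, y) = -3*x**2 + 2*x*y - 4*x + 2*y**2 - 2*y - 2, f_y(x, y) = x**2 + 4*x*y - 2*x + 3*y**2 + 2*y + 2.
  f_x(P) = 10, f_y(P) = 10 (gradient nonzero, so P is smooth).
Step 3: tangent line at P: 10·(x − 0) + 10·(y − -2) = 0.
Expanding: 10*x + 10*y + 20 = 0.


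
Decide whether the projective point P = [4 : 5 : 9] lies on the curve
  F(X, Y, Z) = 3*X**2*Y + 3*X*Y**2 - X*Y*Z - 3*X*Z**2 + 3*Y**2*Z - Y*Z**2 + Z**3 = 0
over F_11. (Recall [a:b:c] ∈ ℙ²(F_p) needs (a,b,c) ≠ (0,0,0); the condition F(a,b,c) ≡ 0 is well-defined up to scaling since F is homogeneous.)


F(4,5,9) ≡ 2 (mod 11); P is NOT on the curve.

Evaluate F(4, 5, 9) term-by-term (mod 11).
  3*X**2*Y ↦ 3·16·5·1 = 240
  3*X*Y**2 ↦ 3·4·25·1 = 300
  -X*Y*Z ↦ -1·4·5·9 = -180
  -3*X*Z**2 ↦ -3·4·1·81 = -972
  3*Y**2*Z ↦ 3·1·25·9 = 675
  -Y*Z**2 ↦ -1·1·5·81 = -405
  Z**3 ↦ 1·1·1·729 = 729
Sum: F(4, 5, 9) = (240) + (300) + (-180) + (-972) + (675) + (-405) + (729) = 387.
Reducing mod 11: 387 ≡ 2 (mod 11).
Since F(a, b, c) ≡ 2 ≠ 0 (mod 11), P does NOT lie on the curve.


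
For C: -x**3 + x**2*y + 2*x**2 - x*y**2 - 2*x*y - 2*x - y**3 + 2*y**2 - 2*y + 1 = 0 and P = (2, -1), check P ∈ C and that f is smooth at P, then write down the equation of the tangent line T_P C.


Tangent line at P: -9*x - 5*y + 13 = 0.

Step 1: f(2, -1) = 0, so P lies on C.
Step 2: partial derivatives
  f_x(x, y) = -3*x**2 + 2*x*y + 4*x - y**2 - 2*y - 2, f_y(x, y) = x**2 - 2*x*y - 2*x - 3*y**2 + 4*y - 2.
  f_x(P) = -9, f_y(P) = -5 (gradient nonzero, so P is smooth).
Step 3: tangent line at P: -9·(x − 2) + -5·(y − -1) = 0.
Expanding: -9*x - 5*y + 13 = 0.


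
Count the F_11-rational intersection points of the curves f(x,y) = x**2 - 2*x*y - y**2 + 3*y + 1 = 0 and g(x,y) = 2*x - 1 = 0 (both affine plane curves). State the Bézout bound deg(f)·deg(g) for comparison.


Common zeros: {(6, 5), (6, 8)}; count = 2; Bézout bound = 2.

deg(f) = 2, deg(g) = 1, so Bézout bound = 2.
Scan x ∈ F_11. For each x, list the y ∈ F_11 with f(x, y) ≡ 0 and those with g(x, y) ≡ 0 (mod 11); the common zeros in that column are the intersection.
  x = 0: f ≡ 0 at y ∈ ∅; g ≡ 0 at y ∈ ∅; common: ∅.
  x = 1: f ≡ 0 at y ∈ {2, 10}; g ≡ 0 at y ∈ ∅; common: ∅.
  x = 2: f ≡ 0 at y ∈ ∅; g ≡ 0 at y ∈ ∅; common: ∅.
  x = 3: f ≡ 0 at y ∈ {2, 6}; g ≡ 0 at y ∈ ∅; common: ∅.
  x = 4: f ≡ 0 at y ∈ {1, 5}; g ≡ 0 at y ∈ ∅; common: ∅.
  x = 5: f ≡ 0 at y ∈ ∅; g ≡ 0 at y ∈ ∅; common: ∅.
  x = 6: f ≡ 0 at y ∈ {5, 8}; g ≡ 0 at y ∈ {0, 1, 2, 3, 4, 5, 6, 7, 8, 9, 10}; common: {5, 8}.
  x = 7: f ≡ 0 at y ∈ ∅; g ≡ 0 at y ∈ ∅; common: ∅.
  x = 8: f ≡ 0 at y ∈ {10}; g ≡ 0 at y ∈ ∅; common: ∅.
  x = 9: f ≡ 0 at y ∈ {1, 6}; g ≡ 0 at y ∈ ∅; common: ∅.
  x = 10: f ≡ 0 at y ∈ {8}; g ≡ 0 at y ∈ ∅; common: ∅.
Collecting: common zeros = {(6, 5), (6, 8)}, so the count is 2.
Comparison with the Bézout bound: 2 ≤ 2 = deg(f)·deg(g), as expected for curves with no common component (the bound is attained).


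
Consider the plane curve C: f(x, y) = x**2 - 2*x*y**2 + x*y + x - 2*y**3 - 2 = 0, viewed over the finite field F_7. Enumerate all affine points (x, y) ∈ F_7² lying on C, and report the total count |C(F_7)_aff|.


Affine F_7-points: {(0, 3), (0, 5), (0, 6), (1, 0), (2, 1), (2, 5), (2, 6), (5, 0), (5, 1)}; count = 9.

For each of the 49 pairs (x, y) ∈ F_7², evaluate f(x, y) mod 7. Record the zeros.
  x = 0: [0↦5, 1↦3, 2↦3, 3↦0, 4↦3, 5↦0, 6↦0]  zeros at y ∈ {3, 5, 6}
  x = 1: [0↦0, 1↦4, 2↦6, 3↦1, 4↦5, 5↦6, 6↦6]  zeros at y ∈ {0}
  x = 2: [0↦4, 1↦0, 2↦4, 3↦4, 4↦2, 5↦0, 6↦0]  zeros at y ∈ {1, 5, 6}
  x = 3: [0↦3, 1↦5, 2↦4, 3↦2, 4↦1, 5↦3, 6↦3]  zeros at y ∈ ∅
  x = 4: [0↦4, 1↦5, 2↦6, 3↦2, 4↦2, 5↦1, 6↦1]  zeros at y ∈ ∅
  x = 5: [0↦0, 1↦0, 2↦3, 3↦4, 4↦5, 5↦1, 6↦1]  zeros at y ∈ {0, 1}
  x = 6: [0↦5, 1↦4, 2↦2, 3↦1, 4↦3, 5↦3, 6↦3]  zeros at y ∈ ∅
Collecting zeros: affine points = {(0, 3), (0, 5), (0, 6), (1, 0), (2, 1), (2, 5), (2, 6), (5, 0), (5, 1)}.
Total count |C(F_7)_aff| = 9.


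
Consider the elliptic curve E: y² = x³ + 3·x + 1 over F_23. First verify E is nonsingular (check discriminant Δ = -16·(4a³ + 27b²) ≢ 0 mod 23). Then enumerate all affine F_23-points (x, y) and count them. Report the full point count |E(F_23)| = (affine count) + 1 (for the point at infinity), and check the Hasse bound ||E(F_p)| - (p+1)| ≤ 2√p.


Affine points = {(0, 1), (0, 22), (4, 10), (4, 13), (5, 7), (5, 16), (8, 10), (8, 13), (11, 10), (11, 13), (13, 11), (13, 12), (14, 2), (14, 21)}; affine count = 14; |E(F_23)| = 15.

Discriminant check: Δ ∝ 4a³ + 27b² = 4·3³ + 27·1² = 4·27 + 27·1 ≡ 20 (mod 23). Nonzero ⇒ E is nonsingular.
For each x ∈ F_23, compute rhs = x³ + 3·x + 1 mod 23, then count y ∈ F_23 with y² ≡ rhs.
  x = 0: rhs = 1, matching y values: 1, 22 (2 points).
  x = 1: rhs = 5, matching y values: none (0 points).
  x = 2: rhs = 15, matching y values: none (0 points).
  x = 3: rhs = 14, matching y values: none (0 points).
  x = 4: rhs = 8, matching y values: 10, 13 (2 points).
  x = 5: rhs = 3, matching y values: 7, 16 (2 points).
  x = 6: rhs = 5, matching y values: none (0 points).
  x = 7: rhs = 20, matching y values: none (0 points).
  x = 8: rhs = 8, matching y values: 10, 13 (2 points).
  x = 9: rhs = 21, matching y values: none (0 points).
  x = 10: rhs = 19, matching y values: none (0 points).
  x = 11: rhs = 8, matching y values: 10, 13 (2 points).
  x = 12: rhs = 17, matching y values: none (0 points).
  x = 13: rhs = 6, matching y values: 11, 12 (2 points).
  x = 14: rhs = 4, matching y values: 2, 21 (2 points).
  x = 15: rhs = 17, matching y values: none (0 points).
  x = 16: rhs = 5, matching y values: none (0 points).
  x = 17: rhs = 20, matching y values: none (0 points).
  x = 18: rhs = 22, matching y values: none (0 points).
  x = 19: rhs = 17, matching y values: none (0 points).
  x = 20: rhs = 11, matching y values: none (0 points).
  x = 21: rhs = 10, matching y values: none (0 points).
  x = 22: rhs = 20, matching y values: none (0 points).
Total affine count: 14.
Full point count |E(F_23)| = 14 + 1 = 15.
Hasse bound: |15 − (23+1)| = |-9| = 9 ≤ 2√23 ≈ 9.5917 ✓.


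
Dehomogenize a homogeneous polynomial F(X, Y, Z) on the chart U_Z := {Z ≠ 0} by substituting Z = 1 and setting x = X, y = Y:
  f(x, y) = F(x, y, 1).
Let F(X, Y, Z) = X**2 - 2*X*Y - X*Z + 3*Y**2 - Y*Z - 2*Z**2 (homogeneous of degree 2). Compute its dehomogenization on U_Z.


f(x, y) = x**2 - 2*x*y - x + 3*y**2 - y - 2

On U_Z we set Z = 1. Each monomial c·X^i·Y^j·Z^k in F becomes c·x^i·y^j·1^k = c·x^i·y^j.
Substituting Z = 1: F(X, Y, 1) = x**2 - 2*x*y - x + 3*y**2 - y - 2.
Note: deg(f) ≤ deg(F) = 2; strict inequality happens when F is divisible by Z (lost terms).


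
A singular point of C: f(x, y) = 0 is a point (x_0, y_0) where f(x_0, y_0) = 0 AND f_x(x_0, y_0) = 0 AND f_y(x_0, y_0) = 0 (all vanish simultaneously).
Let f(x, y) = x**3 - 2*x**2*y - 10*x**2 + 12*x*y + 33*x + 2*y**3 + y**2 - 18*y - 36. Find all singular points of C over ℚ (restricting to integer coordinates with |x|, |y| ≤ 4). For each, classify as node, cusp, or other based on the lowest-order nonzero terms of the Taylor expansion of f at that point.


Singular points: {(3, 0)}; classification: node.

Compute partial derivatives:
  f_x = 3*x**2 - 4*x*y - 20*x + 12*y + 33.
  f_y = -2*x**2 + 12*x + 6*y**2 + 2*y - 18.
Scan x_0 ∈ {−4, ..., 4}. For each x_0, f_y(x_0, y) is a polynomial in y; find its integer roots y ∈ {−4, ..., 4}, then test f_x and f at those candidates.
  x = -4: f_y(-4, y) = 6*y**2 + 2*y - 98; no integer root y with |y| ≤ 4.
  x = -3: f_y(-3, y) = 6*y**2 + 2*y - 72; no integer root y with |y| ≤ 4.
  x = -2: f_y(-2, y) = 6*y**2 + 2*y - 50; no integer root y with |y| ≤ 4.
  x = -1: f_y(-1, y) = 6*y**2 + 2*y - 32; no integer root y with |y| ≤ 4.
  x = 0: f_y(0, y) = 6*y**2 + 2*y - 18; no integer root y with |y| ≤ 4.
  x = 1: f_y(1, y) = 6*y**2 + 2*y - 8; vanishes at y ∈ {1}. (1, 1): f_x = 24 ≠ 0.
  x = 2: f_y(2, y) = 6*y**2 + 2*y - 2; no integer root y with |y| ≤ 4.
  x = 3: f_y(3, y) = 6*y**2 + 2*y; vanishes at y ∈ {0}. (3, 0): f_x = 0, f = 0 — SINGULAR.
  x = 4: f_y(4, y) = 6*y**2 + 2*y - 2; no integer root y with |y| ≤ 4.
Only singular point on the grid: (3, 0).
Classify: substitute x = 3 + u, y = 0 + v and expand: f = u**3 - 2*u**2*v - u**2 + 2*v**3 + v**2.
No constant or linear terms (consistent with a singular point). Quadratic part: -u**2 + v**2. Cubic part: u**3 - 2*u**2*v + 2*v**3.
The quadratic part v**2 - u**2 = (v − u)(v + u) splits into two distinct linear factors, so there are two distinct tangent lines y − 0 = ±(x − 3) — this is a node (ordinary double point).
Classification: node.


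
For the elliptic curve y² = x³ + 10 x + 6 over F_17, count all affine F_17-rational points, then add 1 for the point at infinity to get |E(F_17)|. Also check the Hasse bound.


Affine points = {(1, 0), (2, 0), (4, 5), (4, 12), (9, 3), (9, 14), (10, 1), (10, 16), (11, 6), (11, 11), (12, 1), (12, 16), (13, 2), (13, 15), (14, 0)}; affine count = 15; |E(F_17)| = 16.

Discriminant check: Δ ∝ 4a³ + 27b² = 4·10³ + 27·6² = 4·1000 + 27·36 ≡ 8 (mod 17). Nonzero ⇒ E is nonsingular.
For each x ∈ F_17, compute rhs = x³ + 10·x + 6 mod 17, then count y ∈ F_17 with y² ≡ rhs.
  x = 0: rhs = 6, matching y values: none (0 points).
  x = 1: rhs = 0, matching y values: 0 (1 points).
  x = 2: rhs = 0, matching y values: 0 (1 points).
  x = 3: rhs = 12, matching y values: none (0 points).
  x = 4: rhs = 8, matching y values: 5, 12 (2 points).
  x = 5: rhs = 11, matching y values: none (0 points).
  x = 6: rhs = 10, matching y values: none (0 points).
  x = 7: rhs = 11, matching y values: none (0 points).
  x = 8: rhs = 3, matching y values: none (0 points).
  x = 9: rhs = 9, matching y values: 3, 14 (2 points).
  x = 10: rhs = 1, matching y values: 1, 16 (2 points).
  x = 11: rhs = 2, matching y values: 6, 11 (2 points).
  x = 12: rhs = 1, matching y values: 1, 16 (2 points).
  x = 13: rhs = 4, matching y values: 2, 15 (2 points).
  x = 14: rhs = 0, matching y values: 0 (1 points).
  x = 15: rhs = 12, matching y values: none (0 points).
  x = 16: rhs = 12, matching y values: none (0 points).
Total affine count: 15.
Full point count |E(F_17)| = 15 + 1 = 16.
Hasse bound: |16 − (17+1)| = |-2| = 2 ≤ 2√17 ≈ 8.2462 ✓.


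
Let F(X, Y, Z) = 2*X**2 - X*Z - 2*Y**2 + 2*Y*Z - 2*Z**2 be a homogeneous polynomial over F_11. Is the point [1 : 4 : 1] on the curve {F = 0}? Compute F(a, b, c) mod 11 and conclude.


F(1,4,1) ≡ 8 (mod 11); P is NOT on the curve.

Evaluate F(1, 4, 1) term-by-term (mod 11).
  2*X**2 ↦ 2·1·1·1 = 2
  -X*Z ↦ -1·1·1·1 = -1
  -2*Y**2 ↦ -2·1·16·1 = -32
  2*Y*Z ↦ 2·1·4·1 = 8
  -2*Z**2 ↦ -2·1·1·1 = -2
Sum: F(1, 4, 1) = (2) + (-1) + (-32) + (8) + (-2) = -25.
Reducing mod 11: -25 ≡ 8 (mod 11).
Since F(a, b, c) ≡ 8 ≠ 0 (mod 11), P does NOT lie on the curve.


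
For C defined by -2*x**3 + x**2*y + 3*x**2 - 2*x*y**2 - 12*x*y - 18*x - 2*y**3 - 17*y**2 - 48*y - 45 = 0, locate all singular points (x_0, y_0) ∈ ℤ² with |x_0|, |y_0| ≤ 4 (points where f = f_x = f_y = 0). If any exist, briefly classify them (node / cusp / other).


Singular points: {(0, -3)}; classification: cusp.

Compute partial derivatives:
  f_x = -6*x**2 + 2*x*y + 6*x - 2*y**2 - 12*y - 18.
  f_y = x**2 - 4*x*y - 12*x - 6*y**2 - 34*y - 48.
Scan x_0 ∈ {−4, ..., 4}. For each x_0, f_y(x_0, y) is a polynomial in y; find its integer roots y ∈ {−4, ..., 4}, then test f_x and f at those candidates.
  x = -4: f_y(-4, y) = -6*y**2 - 18*y + 16; no integer root y with |y| ≤ 4.
  x = -3: f_y(-3, y) = -6*y**2 - 22*y - 3; no integer root y with |y| ≤ 4.
  x = -2: f_y(-2, y) = -6*y**2 - 26*y - 20; vanishes at y ∈ {-1}. (-2, -1): f_x = -40 ≠ 0.
  x = -1: f_y(-1, y) = -6*y**2 - 30*y - 35; no integer root y with |y| ≤ 4.
  x = 0: f_y(0, y) = -6*y**2 - 34*y - 48; vanishes at y ∈ {-3}. (0, -3): f_x = 0, f = 0 — SINGULAR.
  x = 1: f_y(1, y) = -6*y**2 - 38*y - 59; no integer root y with |y| ≤ 4.
  x = 2: f_y(2, y) = -6*y**2 - 42*y - 68; no integer root y with |y| ≤ 4.
  x = 3: f_y(3, y) = -6*y**2 - 46*y - 75; no integer root y with |y| ≤ 4.
  x = 4: f_y(4, y) = -6*y**2 - 50*y - 80; no integer root y with |y| ≤ 4.
Only singular point on the grid: (0, -3).
Classify: substitute x = 0 + u, y = -3 + v and expand: f = -2*u**3 + u**2*v - 2*u*v**2 - 2*v**3 + v**2.
No constant or linear terms (consistent with a singular point). Quadratic part: v**2. Cubic part: -2*u**3 + u**2*v - 2*u*v**2 - 2*v**3.
The quadratic part v**2 is a perfect square, so there is a single (double) tangent line v = 0, i.e. y = -3. Restricting the cubic part to that line (v = 0) leaves -2*u**3 ≠ 0, so f is not divisible by v and the branch is v² ≈ 2*u**3 to lowest order — this is a cusp.
Classification: cusp.


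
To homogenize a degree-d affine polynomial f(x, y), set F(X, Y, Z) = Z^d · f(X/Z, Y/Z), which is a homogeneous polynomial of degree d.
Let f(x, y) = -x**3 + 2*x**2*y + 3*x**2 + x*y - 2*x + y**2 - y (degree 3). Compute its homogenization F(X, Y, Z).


F(X, Y, Z) = -X**3 + 2*X**2*Y + 3*X**2*Z + X*Y*Z - 2*X*Z**2 + Y**2*Z - Y*Z**2

deg(f) = 3.
Substitute x = X/Z, y = Y/Z into f, then multiply by Z^3.
  monomial -1·x^3·y^0 ↦ -1·X^3·Y^0·Z^0.
  monomial 2·x^2·y^1 ↦ 2·X^2·Y^1·Z^0.
  monomial 3·x^2·y^0 ↦ 3·X^2·Y^0·Z^1.
  monomial 1·x^1·y^1 ↦ 1·X^1·Y^1·Z^1.
  monomial -2·x^1·y^0 ↦ -2·X^1·Y^0·Z^2.
  monomial 1·x^0·y^2 ↦ 1·X^0·Y^2·Z^1.
  monomial -1·x^0·y^1 ↦ -1·X^0·Y^1·Z^2.
Collecting: F(X, Y, Z) = -X**3 + 2*X**2*Y + 3*X**2*Z + X*Y*Z - 2*X*Z**2 + Y**2*Z - Y*Z**2.


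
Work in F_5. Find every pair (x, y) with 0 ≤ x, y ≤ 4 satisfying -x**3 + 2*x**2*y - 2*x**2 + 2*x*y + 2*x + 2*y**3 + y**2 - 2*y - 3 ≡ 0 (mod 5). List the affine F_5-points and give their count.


Affine F_5-points: {(1, 2), (1, 3), (2, 0), (2, 2), (3, 4), (4, 1), (4, 2), (4, 4)}; count = 8.

For each of the 25 pairs (x, y) ∈ F_5², evaluate f(x, y) mod 5. Record the zeros.
  x = 0: [0↦2, 1↦3, 2↦3, 3↦4, 4↦3]  zeros at y ∈ ∅
  x = 1: [0↦1, 1↦1, 2↦0, 3↦0, 4↦3]  zeros at y ∈ {2, 3}
  x = 2: [0↦0, 1↦3, 2↦0, 3↦3, 4↦4]  zeros at y ∈ {0, 2}
  x = 3: [0↦3, 1↦3, 2↦2, 3↦2, 4↦0]  zeros at y ∈ {4}
  x = 4: [0↦4, 1↦0, 2↦0, 3↦1, 4↦0]  zeros at y ∈ {1, 2, 4}
Collecting zeros: affine points = {(1, 2), (1, 3), (2, 0), (2, 2), (3, 4), (4, 1), (4, 2), (4, 4)}.
Total count |C(F_5)_aff| = 8.


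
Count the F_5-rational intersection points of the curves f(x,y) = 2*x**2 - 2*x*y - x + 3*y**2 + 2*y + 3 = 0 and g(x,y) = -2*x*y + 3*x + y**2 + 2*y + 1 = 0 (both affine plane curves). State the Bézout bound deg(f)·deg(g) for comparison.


Common zeros: {(2, 3), (3, 4), (4, 4)}; count = 3; Bézout bound = 4.

deg(f) = 2, deg(g) = 2, so Bézout bound = 4.
Scan x ∈ F_5. For each x, list the y ∈ F_5 with f(x, y) ≡ 0 and those with g(x, y) ≡ 0 (mod 5); the common zeros in that column are the intersection.
  x = 0: f ≡ 0 at y ∈ ∅; g ≡ 0 at y ∈ {4}; common: ∅.
  x = 1: f ≡ 0 at y ∈ ∅; g ≡ 0 at y ∈ {1, 4}; common: ∅.
  x = 2: f ≡ 0 at y ∈ {1, 3}; g ≡ 0 at y ∈ {3, 4}; common: {3}.
  x = 3: f ≡ 0 at y ∈ {4}; g ≡ 0 at y ∈ {0, 4}; common: {4}.
  x = 4: f ≡ 0 at y ∈ {3, 4}; g ≡ 0 at y ∈ {2, 4}; common: {4}.
Collecting: common zeros = {(2, 3), (3, 4), (4, 4)}, so the count is 3.
Comparison with the Bézout bound: 3 ≤ 4 = deg(f)·deg(g), as expected for curves with no common component (the affine F_5-count falls short of the bound because intersections may lie at infinity, over extension fields, or carry multiplicity).


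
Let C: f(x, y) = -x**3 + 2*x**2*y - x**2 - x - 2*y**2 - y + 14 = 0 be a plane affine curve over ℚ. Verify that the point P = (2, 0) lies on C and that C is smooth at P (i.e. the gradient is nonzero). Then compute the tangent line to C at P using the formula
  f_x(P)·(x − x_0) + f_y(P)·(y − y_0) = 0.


Tangent line at P: -17*x + 7*y + 34 = 0.

Step 1: f(2, 0) = 0, so P lies on C.
Step 2: partial derivatives
  f_x(x, y) = -3*x**2 + 4*x*y - 2*x - 1, f_y(x, y) = 2*x**2 - 4*y - 1.
  f_x(P) = -17, f_y(P) = 7 (gradient nonzero, so P is smooth).
Step 3: tangent line at P: -17·(x − 2) + 7·(y − 0) = 0.
Expanding: -17*x + 7*y + 34 = 0.


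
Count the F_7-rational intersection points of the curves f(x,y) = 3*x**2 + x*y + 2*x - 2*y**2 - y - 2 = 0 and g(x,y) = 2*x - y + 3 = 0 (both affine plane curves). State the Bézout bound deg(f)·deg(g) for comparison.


Common zeros: {(2, 0), (5, 6)}; count = 2; Bézout bound = 2.

deg(f) = 2, deg(g) = 1, so Bézout bound = 2.
Scan x ∈ F_7. For each x, list the y ∈ F_7 with f(x, y) ≡ 0 and those with g(x, y) ≡ 0 (mod 7); the common zeros in that column are the intersection.
  x = 0: f ≡ 0 at y ∈ ∅; g ≡ 0 at y ∈ {3}; common: ∅.
  x = 1: f ≡ 0 at y ∈ ∅; g ≡ 0 at y ∈ {5}; common: ∅.
  x = 2: f ≡ 0 at y ∈ {0, 4}; g ≡ 0 at y ∈ {0}; common: {0}.
  x = 3: f ≡ 0 at y ∈ {4}; g ≡ 0 at y ∈ {2}; common: ∅.
  x = 4: f ≡ 0 at y ∈ {6}; g ≡ 0 at y ∈ {4}; common: ∅.
  x = 5: f ≡ 0 at y ∈ {3, 6}; g ≡ 0 at y ∈ {6}; common: {6}.
  x = 6: f ≡ 0 at y ∈ ∅; g ≡ 0 at y ∈ {1}; common: ∅.
Collecting: common zeros = {(2, 0), (5, 6)}, so the count is 2.
Comparison with the Bézout bound: 2 ≤ 2 = deg(f)·deg(g), as expected for curves with no common component (the bound is attained).


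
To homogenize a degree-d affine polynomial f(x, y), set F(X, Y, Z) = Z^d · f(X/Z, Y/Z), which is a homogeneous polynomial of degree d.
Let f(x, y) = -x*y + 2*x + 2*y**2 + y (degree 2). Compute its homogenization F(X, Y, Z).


F(X, Y, Z) = -X*Y + 2*X*Z + 2*Y**2 + Y*Z

deg(f) = 2.
Substitute x = X/Z, y = Y/Z into f, then multiply by Z^2.
  monomial -1·x^1·y^1 ↦ -1·X^1·Y^1·Z^0.
  monomial 2·x^1·y^0 ↦ 2·X^1·Y^0·Z^1.
  monomial 2·x^0·y^2 ↦ 2·X^0·Y^2·Z^0.
  monomial 1·x^0·y^1 ↦ 1·X^0·Y^1·Z^1.
Collecting: F(X, Y, Z) = -X*Y + 2*X*Z + 2*Y**2 + Y*Z.


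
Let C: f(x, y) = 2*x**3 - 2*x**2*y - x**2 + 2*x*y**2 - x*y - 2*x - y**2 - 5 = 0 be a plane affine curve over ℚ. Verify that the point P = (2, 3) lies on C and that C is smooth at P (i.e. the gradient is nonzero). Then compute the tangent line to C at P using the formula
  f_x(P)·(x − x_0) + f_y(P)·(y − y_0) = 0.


Tangent line at P: 9*x + 8*y - 42 = 0.

Step 1: f(2, 3) = 0, so P lies on C.
Step 2: partial derivatives
  f_x(x, y) = 6*x**2 - 4*x*y - 2*x + 2*y**2 - y - 2, f_y(x, y) = -2*x**2 + 4*x*y - x - 2*y.
  f_x(P) = 9, f_y(P) = 8 (gradient nonzero, so P is smooth).
Step 3: tangent line at P: 9·(x − 2) + 8·(y − 3) = 0.
Expanding: 9*x + 8*y - 42 = 0.


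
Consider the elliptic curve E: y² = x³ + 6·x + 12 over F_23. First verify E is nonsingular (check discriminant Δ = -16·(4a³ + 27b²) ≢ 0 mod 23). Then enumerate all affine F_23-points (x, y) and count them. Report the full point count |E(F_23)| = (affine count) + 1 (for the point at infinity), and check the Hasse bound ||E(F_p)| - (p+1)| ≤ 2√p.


Affine points = {(0, 9), (0, 14), (2, 3), (2, 20), (4, 10), (4, 13), (5, 11), (5, 12), (7, 11), (7, 12), (9, 6), (9, 17), (11, 11), (11, 12), (12, 8), (12, 15), (15, 2), (15, 21), (16, 8), (16, 15), (17, 6), (17, 17), (18, 8), (18, 15), (19, 4), (19, 19), (20, 6), (20, 17)}; affine count = 28; |E(F_23)| = 29.

Discriminant check: Δ ∝ 4a³ + 27b² = 4·6³ + 27·12² = 4·216 + 27·144 ≡ 14 (mod 23). Nonzero ⇒ E is nonsingular.
For each x ∈ F_23, compute rhs = x³ + 6·x + 12 mod 23, then count y ∈ F_23 with y² ≡ rhs.
  x = 0: rhs = 12, matching y values: 9, 14 (2 points).
  x = 1: rhs = 19, matching y values: none (0 points).
  x = 2: rhs = 9, matching y values: 3, 20 (2 points).
  x = 3: rhs = 11, matching y values: none (0 points).
  x = 4: rhs = 8, matching y values: 10, 13 (2 points).
  x = 5: rhs = 6, matching y values: 11, 12 (2 points).
  x = 6: rhs = 11, matching y values: none (0 points).
  x = 7: rhs = 6, matching y values: 11, 12 (2 points).
  x = 8: rhs = 20, matching y values: none (0 points).
  x = 9: rhs = 13, matching y values: 6, 17 (2 points).
  x = 10: rhs = 14, matching y values: none (0 points).
  x = 11: rhs = 6, matching y values: 11, 12 (2 points).
  x = 12: rhs = 18, matching y values: 8, 15 (2 points).
  x = 13: rhs = 10, matching y values: none (0 points).
  x = 14: rhs = 11, matching y values: none (0 points).
  x = 15: rhs = 4, matching y values: 2, 21 (2 points).
  x = 16: rhs = 18, matching y values: 8, 15 (2 points).
  x = 17: rhs = 13, matching y values: 6, 17 (2 points).
  x = 18: rhs = 18, matching y values: 8, 15 (2 points).
  x = 19: rhs = 16, matching y values: 4, 19 (2 points).
  x = 20: rhs = 13, matching y values: 6, 17 (2 points).
  x = 21: rhs = 15, matching y values: none (0 points).
  x = 22: rhs = 5, matching y values: none (0 points).
Total affine count: 28.
Full point count |E(F_23)| = 28 + 1 = 29.
Hasse bound: |29 − (23+1)| = |5| = 5 ≤ 2√23 ≈ 9.5917 ✓.


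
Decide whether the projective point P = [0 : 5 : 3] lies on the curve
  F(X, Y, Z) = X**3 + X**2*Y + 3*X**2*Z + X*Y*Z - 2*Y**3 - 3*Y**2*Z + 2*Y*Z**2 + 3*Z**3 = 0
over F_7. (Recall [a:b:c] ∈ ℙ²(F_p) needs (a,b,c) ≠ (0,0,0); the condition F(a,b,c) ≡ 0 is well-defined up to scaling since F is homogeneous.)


F(0,5,3) ≡ 4 (mod 7); P is NOT on the curve.

Evaluate F(0, 5, 3) term-by-term (mod 7).
  X**3 ↦ 1·0·1·1 = 0
  X**2*Y ↦ 1·0·5·1 = 0
  3*X**2*Z ↦ 3·0·1·3 = 0
  X*Y*Z ↦ 1·0·5·3 = 0
  -2*Y**3 ↦ -2·1·125·1 = -250
  -3*Y**2*Z ↦ -3·1·25·3 = -225
  2*Y*Z**2 ↦ 2·1·5·9 = 90
  3*Z**3 ↦ 3·1·1·27 = 81
Sum: F(0, 5, 3) = (0) + (0) + (0) + (0) + (-250) + (-225) + (90) + (81) = -304.
Reducing mod 7: -304 ≡ 4 (mod 7).
Since F(a, b, c) ≡ 4 ≠ 0 (mod 7), P does NOT lie on the curve.


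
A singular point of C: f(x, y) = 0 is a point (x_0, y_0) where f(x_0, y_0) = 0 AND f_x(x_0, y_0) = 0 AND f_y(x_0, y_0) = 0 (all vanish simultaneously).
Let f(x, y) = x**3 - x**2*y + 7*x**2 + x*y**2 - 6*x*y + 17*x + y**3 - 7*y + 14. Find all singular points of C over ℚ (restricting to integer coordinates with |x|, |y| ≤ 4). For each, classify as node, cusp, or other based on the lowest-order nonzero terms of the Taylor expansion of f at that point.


Singular points: {(-2, 1)}; classification: cusp.

Compute partial derivatives:
  f_x = 3*x**2 - 2*x*y + 14*x + y**2 - 6*y + 17.
  f_y = -x**2 + 2*x*y - 6*x + 3*y**2 - 7.
Scan x_0 ∈ {−4, ..., 4}. For each x_0, f_y(x_0, y) is a polynomial in y; find its integer roots y ∈ {−4, ..., 4}, then test f_x and f at those candidates.
  x = -4: f_y(-4, y) = 3*y**2 - 8*y + 1; no integer root y with |y| ≤ 4.
  x = -3: f_y(-3, y) = 3*y**2 - 6*y + 2; no integer root y with |y| ≤ 4.
  x = -2: f_y(-2, y) = 3*y**2 - 4*y + 1; vanishes at y ∈ {1}. (-2, 1): f_x = 0, f = 0 — SINGULAR.
  x = -1: f_y(-1, y) = 3*y**2 - 2*y - 2; no integer root y with |y| ≤ 4.
  x = 0: f_y(0, y) = 3*y**2 - 7; no integer root y with |y| ≤ 4.
  x = 1: f_y(1, y) = 3*y**2 + 2*y - 14; no integer root y with |y| ≤ 4.
  x = 2: f_y(2, y) = 3*y**2 + 4*y - 23; no integer root y with |y| ≤ 4.
  x = 3: f_y(3, y) = 3*y**2 + 6*y - 34; no integer root y with |y| ≤ 4.
  x = 4: f_y(4, y) = 3*y**2 + 8*y - 47; no integer root y with |y| ≤ 4.
Only singular point on the grid: (-2, 1).
Classify: substitute x = -2 + u, y = 1 + v and expand: f = u**3 - u**2*v + u*v**2 + v**3 + v**2.
No constant or linear terms (consistent with a singular point). Quadratic part: v**2. Cubic part: u**3 - u**2*v + u*v**2 + v**3.
The quadratic part v**2 is a perfect square, so there is a single (double) tangent line v = 0, i.e. y = 1. Restricting the cubic part to that line (v = 0) leaves u**3 ≠ 0, so f is not divisible by v and the branch is v² ≈ -u**3 to lowest order — this is a cusp.
Classification: cusp.


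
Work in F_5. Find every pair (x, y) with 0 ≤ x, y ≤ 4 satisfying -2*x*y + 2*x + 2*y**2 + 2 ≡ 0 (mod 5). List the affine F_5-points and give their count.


Affine F_5-points: {(0, 2), (0, 3), (4, 0), (4, 4)}; count = 4.

For each of the 25 pairs (x, y) ∈ F_5², evaluate f(x, y) mod 5. Record the zeros.
  x = 0: [0↦2, 1↦4, 2↦0, 3↦0, 4↦4]  zeros at y ∈ {2, 3}
  x = 1: [0↦4, 1↦4, 2↦3, 3↦1, 4↦3]  zeros at y ∈ ∅
  x = 2: [0↦1, 1↦4, 2↦1, 3↦2, 4↦2]  zeros at y ∈ ∅
  x = 3: [0↦3, 1↦4, 2↦4, 3↦3, 4↦1]  zeros at y ∈ ∅
  x = 4: [0↦0, 1↦4, 2↦2, 3↦4, 4↦0]  zeros at y ∈ {0, 4}
Collecting zeros: affine points = {(0, 2), (0, 3), (4, 0), (4, 4)}.
Total count |C(F_5)_aff| = 4.


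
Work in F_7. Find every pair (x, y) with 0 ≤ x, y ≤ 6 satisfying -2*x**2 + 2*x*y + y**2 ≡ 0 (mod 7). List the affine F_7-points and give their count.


Affine F_7-points: {(0, 0)}; count = 1.

For each of the 49 pairs (x, y) ∈ F_7², evaluate f(x, y) mod 7. Record the zeros.
  x = 0: [0↦0, 1↦1, 2↦4, 3↦2, 4↦2, 5↦4, 6↦1]  zeros at y ∈ {0}
  x = 1: [0↦5, 1↦1, 2↦6, 3↦6, 4↦1, 5↦5, 6↦4]  zeros at y ∈ ∅
  x = 2: [0↦6, 1↦4, 2↦4, 3↦6, 4↦3, 5↦2, 6↦3]  zeros at y ∈ ∅
  x = 3: [0↦3, 1↦3, 2↦5, 3↦2, 4↦1, 5↦2, 6↦5]  zeros at y ∈ ∅
  x = 4: [0↦3, 1↦5, 2↦2, 3↦1, 4↦2, 5↦5, 6↦3]  zeros at y ∈ ∅
  x = 5: [0↦6, 1↦3, 2↦2, 3↦3, 4↦6, 5↦4, 6↦4]  zeros at y ∈ ∅
  x = 6: [0↦5, 1↦4, 2↦5, 3↦1, 4↦6, 5↦6, 6↦1]  zeros at y ∈ ∅
Collecting zeros: affine points = {(0, 0)}.
Total count |C(F_7)_aff| = 1.


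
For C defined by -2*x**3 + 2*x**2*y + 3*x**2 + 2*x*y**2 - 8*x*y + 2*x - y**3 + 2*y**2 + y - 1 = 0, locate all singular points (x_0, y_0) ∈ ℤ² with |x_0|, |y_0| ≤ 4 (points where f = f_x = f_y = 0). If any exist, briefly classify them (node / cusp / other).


Singular points: {(1, 1)}; classification: node.

Compute partial derivatives:
  f_x = -6*x**2 + 4*x*y + 6*x + 2*y**2 - 8*y + 2.
  f_y = 2*x**2 + 4*x*y - 8*x - 3*y**2 + 4*y + 1.
Scan x_0 ∈ {−4, ..., 4}. For each x_0, f_y(x_0, y) is a polynomial in y; find its integer roots y ∈ {−4, ..., 4}, then test f_x and f at those candidates.
  x = -4: f_y(-4, y) = -3*y**2 - 12*y + 65; no integer root y with |y| ≤ 4.
  x = -3: f_y(-3, y) = -3*y**2 - 8*y + 43; no integer root y with |y| ≤ 4.
  x = -2: f_y(-2, y) = -3*y**2 - 4*y + 25; no integer root y with |y| ≤ 4.
  x = -1: f_y(-1, y) = 11 - 3*y**2; no integer root y with |y| ≤ 4.
  x = 0: f_y(0, y) = -3*y**2 + 4*y + 1; no integer root y with |y| ≤ 4.
  x = 1: f_y(1, y) = -3*y**2 + 8*y - 5; vanishes at y ∈ {1}. (1, 1): f_x = 0, f = 0 — SINGULAR.
  x = 2: f_y(2, y) = -3*y**2 + 12*y - 7; no integer root y with |y| ≤ 4.
  x = 3: f_y(3, y) = -3*y**2 + 16*y - 5; no integer root y with |y| ≤ 4.
  x = 4: f_y(4, y) = -3*y**2 + 20*y + 1; no integer root y with |y| ≤ 4.
Only singular point on the grid: (1, 1).
Classify: substitute x = 1 + u, y = 1 + v and expand: f = -2*u**3 + 2*u**2*v - u**2 + 2*u*v**2 - v**3 + v**2.
No constant or linear terms (consistent with a singular point). Quadratic part: -u**2 + v**2. Cubic part: -2*u**3 + 2*u**2*v + 2*u*v**2 - v**3.
The quadratic part v**2 - u**2 = (v − u)(v + u) splits into two distinct linear factors, so there are two distinct tangent lines y − 1 = ±(x − 1) — this is a node (ordinary double point).
Classification: node.


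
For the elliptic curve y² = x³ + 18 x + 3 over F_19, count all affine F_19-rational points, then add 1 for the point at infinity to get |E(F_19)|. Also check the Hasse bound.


Affine points = {(2, 3), (2, 16), (4, 5), (4, 14), (5, 3), (5, 16), (6, 2), (6, 17), (7, 4), (7, 15), (9, 1), (9, 18), (10, 9), (10, 10), (12, 3), (12, 16), (14, 4), (14, 15), (15, 0), (16, 6), (16, 13), (17, 4), (17, 15)}; affine count = 23; |E(F_19)| = 24.

Discriminant check: Δ ∝ 4a³ + 27b² = 4·18³ + 27·3² = 4·5832 + 27·9 ≡ 11 (mod 19). Nonzero ⇒ E is nonsingular.
For each x ∈ F_19, compute rhs = x³ + 18·x + 3 mod 19, then count y ∈ F_19 with y² ≡ rhs.
  x = 0: rhs = 3, matching y values: none (0 points).
  x = 1: rhs = 3, matching y values: none (0 points).
  x = 2: rhs = 9, matching y values: 3, 16 (2 points).
  x = 3: rhs = 8, matching y values: none (0 points).
  x = 4: rhs = 6, matching y values: 5, 14 (2 points).
  x = 5: rhs = 9, matching y values: 3, 16 (2 points).
  x = 6: rhs = 4, matching y values: 2, 17 (2 points).
  x = 7: rhs = 16, matching y values: 4, 15 (2 points).
  x = 8: rhs = 13, matching y values: none (0 points).
  x = 9: rhs = 1, matching y values: 1, 18 (2 points).
  x = 10: rhs = 5, matching y values: 9, 10 (2 points).
  x = 11: rhs = 12, matching y values: none (0 points).
  x = 12: rhs = 9, matching y values: 3, 16 (2 points).
  x = 13: rhs = 2, matching y values: none (0 points).
  x = 14: rhs = 16, matching y values: 4, 15 (2 points).
  x = 15: rhs = 0, matching y values: 0 (1 points).
  x = 16: rhs = 17, matching y values: 6, 13 (2 points).
  x = 17: rhs = 16, matching y values: 4, 15 (2 points).
  x = 18: rhs = 3, matching y values: none (0 points).
Total affine count: 23.
Full point count |E(F_19)| = 23 + 1 = 24.
Hasse bound: |24 − (19+1)| = |4| = 4 ≤ 2√19 ≈ 8.7178 ✓.


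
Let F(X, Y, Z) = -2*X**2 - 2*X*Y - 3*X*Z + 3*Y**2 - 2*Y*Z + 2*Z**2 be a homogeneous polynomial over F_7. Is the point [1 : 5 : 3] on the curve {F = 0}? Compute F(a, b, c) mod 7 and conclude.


F(1,5,3) ≡ 0 (mod 7); P is on the curve.

Evaluate F(1, 5, 3) term-by-term (mod 7).
  -2*X**2 ↦ -2·1·1·1 = -2
  -2*X*Y ↦ -2·1·5·1 = -10
  -3*X*Z ↦ -3·1·1·3 = -9
  3*Y**2 ↦ 3·1·25·1 = 75
  -2*Y*Z ↦ -2·1·5·3 = -30
  2*Z**2 ↦ 2·1·1·9 = 18
Sum: F(1, 5, 3) = (-2) + (-10) + (-9) + (75) + (-30) + (18) = 42.
Reducing mod 7: 42 ≡ 0 (mod 7).
Since F(a, b, c) ≡ 0 (mod 7), P lies on the curve.


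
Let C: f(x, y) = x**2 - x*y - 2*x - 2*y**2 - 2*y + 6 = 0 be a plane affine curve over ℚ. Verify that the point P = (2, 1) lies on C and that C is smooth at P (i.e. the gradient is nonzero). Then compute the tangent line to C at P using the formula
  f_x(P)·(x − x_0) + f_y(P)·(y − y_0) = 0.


Tangent line at P: x - 8*y + 6 = 0.

Step 1: f(2, 1) = 0, so P lies on C.
Step 2: partial derivatives
  f_x(x, y) = 2*x - y - 2, f_y(x, y) = -x - 4*y - 2.
  f_x(P) = 1, f_y(P) = -8 (gradient nonzero, so P is smooth).
Step 3: tangent line at P: 1·(x − 2) + -8·(y − 1) = 0.
Expanding: x - 8*y + 6 = 0.


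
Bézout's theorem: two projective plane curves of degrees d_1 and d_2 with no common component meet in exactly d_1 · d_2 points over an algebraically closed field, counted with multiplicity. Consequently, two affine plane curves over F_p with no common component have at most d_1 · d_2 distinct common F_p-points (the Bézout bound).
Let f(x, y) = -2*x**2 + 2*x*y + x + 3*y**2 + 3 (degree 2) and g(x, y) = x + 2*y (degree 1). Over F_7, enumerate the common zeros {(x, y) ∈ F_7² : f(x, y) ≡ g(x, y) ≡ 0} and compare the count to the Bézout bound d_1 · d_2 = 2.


Common zeros: {(1, 3)}; count = 1; Bézout bound = 2.

deg(f) = 2, deg(g) = 1, so Bézout bound = 2.
Scan x ∈ F_7. For each x, list the y ∈ F_7 with f(x, y) ≡ 0 and those with g(x, y) ≡ 0 (mod 7); the common zeros in that column are the intersection.
  x = 0: f ≡ 0 at y ∈ ∅; g ≡ 0 at y ∈ {0}; common: ∅.
  x = 1: f ≡ 0 at y ∈ {1, 3}; g ≡ 0 at y ∈ {3}; common: {3}.
  x = 2: f ≡ 0 at y ∈ ∅; g ≡ 0 at y ∈ {6}; common: ∅.
  x = 3: f ≡ 0 at y ∈ ∅; g ≡ 0 at y ∈ {2}; common: ∅.
  x = 4: f ≡ 0 at y ∈ {1}; g ≡ 0 at y ∈ {5}; common: ∅.
  x = 5: f ≡ 0 at y ∈ {0, 6}; g ≡ 0 at y ∈ {1}; common: ∅.
  x = 6: f ≡ 0 at y ∈ {0, 3}; g ≡ 0 at y ∈ {4}; common: ∅.
Collecting: common zeros = {(1, 3)}, so the count is 1.
Comparison with the Bézout bound: 1 ≤ 2 = deg(f)·deg(g), as expected for curves with no common component (the affine F_7-count falls short of the bound because intersections may lie at infinity, over extension fields, or carry multiplicity).


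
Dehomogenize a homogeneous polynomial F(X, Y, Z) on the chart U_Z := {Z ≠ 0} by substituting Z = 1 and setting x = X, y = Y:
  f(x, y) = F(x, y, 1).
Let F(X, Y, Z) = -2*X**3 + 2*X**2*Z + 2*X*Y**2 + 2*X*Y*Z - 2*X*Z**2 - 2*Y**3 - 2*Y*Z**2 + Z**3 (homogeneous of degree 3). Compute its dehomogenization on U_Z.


f(x, y) = -2*x**3 + 2*x**2 + 2*x*y**2 + 2*x*y - 2*x - 2*y**3 - 2*y + 1

On U_Z we set Z = 1. Each monomial c·X^i·Y^j·Z^k in F becomes c·x^i·y^j·1^k = c·x^i·y^j.
Substituting Z = 1: F(X, Y, 1) = -2*x**3 + 2*x**2 + 2*x*y**2 + 2*x*y - 2*x - 2*y**3 - 2*y + 1.
Note: deg(f) ≤ deg(F) = 3; strict inequality happens when F is divisible by Z (lost terms).


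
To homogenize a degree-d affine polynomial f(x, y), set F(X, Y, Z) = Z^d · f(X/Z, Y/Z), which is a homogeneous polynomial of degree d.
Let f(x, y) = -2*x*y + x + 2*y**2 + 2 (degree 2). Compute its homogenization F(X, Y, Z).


F(X, Y, Z) = -2*X*Y + X*Z + 2*Y**2 + 2*Z**2

deg(f) = 2.
Substitute x = X/Z, y = Y/Z into f, then multiply by Z^2.
  monomial -2·x^1·y^1 ↦ -2·X^1·Y^1·Z^0.
  monomial 1·x^1·y^0 ↦ 1·X^1·Y^0·Z^1.
  monomial 2·x^0·y^2 ↦ 2·X^0·Y^2·Z^0.
  monomial 2·x^0·y^0 ↦ 2·X^0·Y^0·Z^2.
Collecting: F(X, Y, Z) = -2*X*Y + X*Z + 2*Y**2 + 2*Z**2.


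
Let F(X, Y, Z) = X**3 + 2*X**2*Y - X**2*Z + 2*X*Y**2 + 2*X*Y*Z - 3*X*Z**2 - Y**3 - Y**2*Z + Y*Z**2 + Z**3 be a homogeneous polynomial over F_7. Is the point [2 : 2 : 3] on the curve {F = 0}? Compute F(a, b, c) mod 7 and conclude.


F(2,2,3) ≡ 2 (mod 7); P is NOT on the curve.

Evaluate F(2, 2, 3) term-by-term (mod 7).
  X**3 ↦ 1·8·1·1 = 8
  2*X**2*Y ↦ 2·4·2·1 = 16
  -X**2*Z ↦ -1·4·1·3 = -12
  2*X*Y**2 ↦ 2·2·4·1 = 16
  2*X*Y*Z ↦ 2·2·2·3 = 24
  -3*X*Z**2 ↦ -3·2·1·9 = -54
  -Y**3 ↦ -1·1·8·1 = -8
  -Y**2*Z ↦ -1·1·4·3 = -12
  Y*Z**2 ↦ 1·1·2·9 = 18
  Z**3 ↦ 1·1·1·27 = 27
Sum: F(2, 2, 3) = (8) + (16) + (-12) + (16) + (24) + (-54) + (-8) + (-12) + (18) + (27) = 23.
Reducing mod 7: 23 ≡ 2 (mod 7).
Since F(a, b, c) ≡ 2 ≠ 0 (mod 7), P does NOT lie on the curve.


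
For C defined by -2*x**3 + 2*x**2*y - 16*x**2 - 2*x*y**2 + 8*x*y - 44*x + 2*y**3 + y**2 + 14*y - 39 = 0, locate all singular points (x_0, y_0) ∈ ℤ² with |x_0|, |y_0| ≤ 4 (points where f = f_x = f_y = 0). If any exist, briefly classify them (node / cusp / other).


Singular points: {(-3, -1)}; classification: cusp.

Compute partial derivatives:
  f_x = -6*x**2 + 4*x*y - 32*x - 2*y**2 + 8*y - 44.
  f_y = 2*x**2 - 4*x*y + 8*x + 6*y**2 + 2*y + 14.
Scan x_0 ∈ {−4, ..., 4}. For each x_0, f_y(x_0, y) is a polynomial in y; find its integer roots y ∈ {−4, ..., 4}, then test f_x and f at those candidates.
  x = -4: f_y(-4, y) = 6*y**2 + 18*y + 14; no integer root y with |y| ≤ 4.
  x = -3: f_y(-3, y) = 6*y**2 + 14*y + 8; vanishes at y ∈ {-1}. (-3, -1): f_x = 0, f = 0 — SINGULAR.
  x = -2: f_y(-2, y) = 6*y**2 + 10*y + 6; no integer root y with |y| ≤ 4.
  x = -1: f_y(-1, y) = 6*y**2 + 6*y + 8; no integer root y with |y| ≤ 4.
  x = 0: f_y(0, y) = 6*y**2 + 2*y + 14; no integer root y with |y| ≤ 4.
  x = 1: f_y(1, y) = 6*y**2 - 2*y + 24; no integer root y with |y| ≤ 4.
  x = 2: f_y(2, y) = 6*y**2 - 6*y + 38; no integer root y with |y| ≤ 4.
  x = 3: f_y(3, y) = 6*y**2 - 10*y + 56; no integer root y with |y| ≤ 4.
  x = 4: f_y(4, y) = 6*y**2 - 14*y + 78; no integer root y with |y| ≤ 4.
Only singular point on the grid: (-3, -1).
Classify: substitute x = -3 + u, y = -1 + v and expand: f = -2*u**3 + 2*u**2*v - 2*u*v**2 + 2*v**3 + v**2.
No constant or linear terms (consistent with a singular point). Quadratic part: v**2. Cubic part: -2*u**3 + 2*u**2*v - 2*u*v**2 + 2*v**3.
The quadratic part v**2 is a perfect square, so there is a single (double) tangent line v = 0, i.e. y = -1. Restricting the cubic part to that line (v = 0) leaves -2*u**3 ≠ 0, so f is not divisible by v and the branch is v² ≈ 2*u**3 to lowest order — this is a cusp.
Classification: cusp.


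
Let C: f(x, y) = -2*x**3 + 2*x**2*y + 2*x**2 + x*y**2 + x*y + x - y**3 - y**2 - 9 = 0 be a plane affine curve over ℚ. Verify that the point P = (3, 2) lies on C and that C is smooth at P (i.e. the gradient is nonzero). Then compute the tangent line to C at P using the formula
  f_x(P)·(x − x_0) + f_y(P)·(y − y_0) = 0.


Tangent line at P: -11*x + 17*y - 1 = 0.

Step 1: f(3, 2) = 0, so P lies on C.
Step 2: partial derivatives
  f_x(x, y) = -6*x**2 + 4*x*y + 4*x + y**2 + y + 1, f_y(x, y) = 2*x**2 + 2*x*y + x - 3*y**2 - 2*y.
  f_x(P) = -11, f_y(P) = 17 (gradient nonzero, so P is smooth).
Step 3: tangent line at P: -11·(x − 3) + 17·(y − 2) = 0.
Expanding: -11*x + 17*y - 1 = 0.


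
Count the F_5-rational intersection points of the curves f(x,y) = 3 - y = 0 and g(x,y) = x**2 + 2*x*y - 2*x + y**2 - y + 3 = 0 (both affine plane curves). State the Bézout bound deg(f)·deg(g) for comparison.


Common zeros: {(3, 3)}; count = 1; Bézout bound = 2.

deg(f) = 1, deg(g) = 2, so Bézout bound = 2.
Scan x ∈ F_5. For each x, list the y ∈ F_5 with f(x, y) ≡ 0 and those with g(x, y) ≡ 0 (mod 5); the common zeros in that column are the intersection.
  x = 0: f ≡ 0 at y ∈ {3}; g ≡ 0 at y ∈ {2, 4}; common: ∅.
  x = 1: f ≡ 0 at y ∈ {3}; g ≡ 0 at y ∈ ∅; common: ∅.
  x = 2: f ≡ 0 at y ∈ {3}; g ≡ 0 at y ∈ ∅; common: ∅.
  x = 3: f ≡ 0 at y ∈ {3}; g ≡ 0 at y ∈ {2, 3}; common: {3}.
  x = 4: f ≡ 0 at y ∈ {3}; g ≡ 0 at y ∈ {4}; common: ∅.
Collecting: common zeros = {(3, 3)}, so the count is 1.
Comparison with the Bézout bound: 1 ≤ 2 = deg(f)·deg(g), as expected for curves with no common component (the affine F_5-count falls short of the bound because intersections may lie at infinity, over extension fields, or carry multiplicity).


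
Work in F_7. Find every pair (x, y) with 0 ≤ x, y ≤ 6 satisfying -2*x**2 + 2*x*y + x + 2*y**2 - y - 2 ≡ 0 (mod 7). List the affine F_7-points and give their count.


Affine F_7-points: {(1, 1), (1, 2), (3, 4), (4, 1), (4, 6), (5, 2), (5, 4), (6, 6)}; count = 8.

For each of the 49 pairs (x, y) ∈ F_7², evaluate f(x, y) mod 7. Record the zeros.
  x = 0: [0↦5, 1↦6, 2↦4, 3↦6, 4↦5, 5↦1, 6↦1]  zeros at y ∈ ∅
  x = 1: [0↦4, 1↦0, 2↦0, 3↦4, 4↦5, 5↦3, 6↦5]  zeros at y ∈ {1, 2}
  x = 2: [0↦6, 1↦4, 2↦6, 3↦5, 4↦1, 5↦1, 6↦5]  zeros at y ∈ ∅
  x = 3: [0↦4, 1↦4, 2↦1, 3↦2, 4↦0, 5↦2, 6↦1]  zeros at y ∈ {4}
  x = 4: [0↦5, 1↦0, 2↦6, 3↦2, 4↦2, 5↦6, 6↦0]  zeros at y ∈ {1, 6}
  x = 5: [0↦2, 1↦6, 2↦0, 3↦5, 4↦0, 5↦6, 6↦2]  zeros at y ∈ {2, 4}
  x = 6: [0↦2, 1↦1, 2↦4, 3↦4, 4↦1, 5↦2, 6↦0]  zeros at y ∈ {6}
Collecting zeros: affine points = {(1, 1), (1, 2), (3, 4), (4, 1), (4, 6), (5, 2), (5, 4), (6, 6)}.
Total count |C(F_7)_aff| = 8.
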